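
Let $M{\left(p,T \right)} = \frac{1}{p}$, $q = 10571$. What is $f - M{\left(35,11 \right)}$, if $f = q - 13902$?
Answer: $- \frac{116586}{35} \approx -3331.0$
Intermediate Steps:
$f = -3331$ ($f = 10571 - 13902 = -3331$)
$f - M{\left(35,11 \right)} = -3331 - \frac{1}{35} = - \frac{116586}{35}$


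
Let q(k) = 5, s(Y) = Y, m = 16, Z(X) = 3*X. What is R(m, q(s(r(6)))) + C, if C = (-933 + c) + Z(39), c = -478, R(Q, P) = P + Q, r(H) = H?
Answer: -1273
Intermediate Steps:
C = -1294 (C = (-933 - 478) + 3*39 = -1411 + 117 = -1294)
R(m, q(s(r(6)))) + C = (5 + 16) - 1294 = 21 - 1294 = -1273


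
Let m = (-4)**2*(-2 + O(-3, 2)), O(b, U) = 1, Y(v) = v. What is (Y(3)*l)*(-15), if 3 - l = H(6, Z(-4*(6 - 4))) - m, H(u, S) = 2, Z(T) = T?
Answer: 675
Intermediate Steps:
m = -16 (m = (-4)**2*(-2 + 1) = 16*(-1) = -16)
l = -15 (l = 3 - (2 - 1*(-16)) = 3 - (2 + 16) = 3 - 1*18 = 3 - 18 = -15)
(Y(3)*l)*(-15) = (3*(-15))*(-15) = -45*(-15) = 675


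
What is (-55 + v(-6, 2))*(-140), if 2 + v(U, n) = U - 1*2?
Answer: 9100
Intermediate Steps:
v(U, n) = -4 + U (v(U, n) = -2 + (U - 1*2) = -2 + (U - 2) = -2 + (-2 + U) = -4 + U)
(-55 + v(-6, 2))*(-140) = (-55 + (-4 - 6))*(-140) = (-55 - 10)*(-140) = -65*(-140) = 9100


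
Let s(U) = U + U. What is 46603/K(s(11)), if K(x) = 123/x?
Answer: 1025266/123 ≈ 8335.5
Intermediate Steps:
s(U) = 2*U
46603/K(s(11)) = 46603/((123/((2*11)))) = 46603/((123/22)) = 46603/((123*(1/22))) = 46603/(123/22) = 46603*(22/123) = 1025266/123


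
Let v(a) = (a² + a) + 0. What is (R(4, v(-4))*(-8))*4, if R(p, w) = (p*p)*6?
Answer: -3072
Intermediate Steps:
v(a) = a + a² (v(a) = (a + a²) + 0 = a + a²)
R(p, w) = 6*p² (R(p, w) = p²*6 = 6*p²)
(R(4, v(-4))*(-8))*4 = ((6*4²)*(-8))*4 = ((6*16)*(-8))*4 = (96*(-8))*4 = -768*4 = -3072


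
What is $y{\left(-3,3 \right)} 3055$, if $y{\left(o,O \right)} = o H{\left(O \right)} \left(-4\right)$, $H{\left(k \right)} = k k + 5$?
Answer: $513240$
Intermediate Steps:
$H{\left(k \right)} = 5 + k^{2}$ ($H{\left(k \right)} = k^{2} + 5 = 5 + k^{2}$)
$y{\left(o,O \right)} = - 4 o \left(5 + O^{2}\right)$ ($y{\left(o,O \right)} = o \left(5 + O^{2}\right) \left(-4\right) = - 4 o \left(5 + O^{2}\right)$)
$y{\left(-3,3 \right)} 3055 = \left(-4\right) \left(-3\right) \left(5 + 3^{2}\right) 3055 = \left(-4\right) \left(-3\right) \left(5 + 9\right) 3055 = \left(-4\right) \left(-3\right) 14 \cdot 3055 = 168 \cdot 3055 = 513240$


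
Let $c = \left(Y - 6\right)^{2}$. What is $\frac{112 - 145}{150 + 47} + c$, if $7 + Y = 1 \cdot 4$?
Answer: $\frac{15924}{197} \approx 80.833$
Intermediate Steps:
$Y = -3$ ($Y = -7 + 1 \cdot 4 = -7 + 4 = -3$)
$c = 81$ ($c = \left(-3 - 6\right)^{2} = \left(-9\right)^{2} = 81$)
$\frac{112 - 145}{150 + 47} + c = \frac{112 - 145}{150 + 47} + 81 = - \frac{33}{197} + 81 = \frac{15924}{197}$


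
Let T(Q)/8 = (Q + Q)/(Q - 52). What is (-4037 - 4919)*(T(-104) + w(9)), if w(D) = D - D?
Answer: -286592/3 ≈ -95531.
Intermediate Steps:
w(D) = 0
T(Q) = 16*Q/(-52 + Q) (T(Q) = 8*((Q + Q)/(Q - 52)) = 8*((2*Q)/(-52 + Q)) = 8*(2*Q/(-52 + Q)) = 16*Q/(-52 + Q))
(-4037 - 4919)*(T(-104) + w(9)) = (-4037 - 4919)*(16*(-104)/(-52 - 104) + 0) = -8956*(16*(-104)/(-156) + 0) = -8956*(16*(-104)*(-1/156) + 0) = -8956*(32/3 + 0) = -8956*32/3 = -286592/3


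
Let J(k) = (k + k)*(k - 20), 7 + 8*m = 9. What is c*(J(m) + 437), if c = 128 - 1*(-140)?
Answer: 228939/2 ≈ 1.1447e+5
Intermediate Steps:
m = ¼ (m = -7/8 + (⅛)*9 = -7/8 + 9/8 = ¼ ≈ 0.25000)
J(k) = 2*k*(-20 + k) (J(k) = (2*k)*(-20 + k) = 2*k*(-20 + k))
c = 268 (c = 128 + 140 = 268)
c*(J(m) + 437) = 268*(2*(¼)*(-20 + ¼) + 437) = 268*(2*(¼)*(-79/4) + 437) = 268*(-79/8 + 437) = 268*(3417/8) = 228939/2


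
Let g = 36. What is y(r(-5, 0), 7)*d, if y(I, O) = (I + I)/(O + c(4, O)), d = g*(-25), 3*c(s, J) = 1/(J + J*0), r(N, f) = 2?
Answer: -18900/37 ≈ -510.81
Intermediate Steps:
c(s, J) = 1/(3*J) (c(s, J) = 1/(3*(J + J*0)) = 1/(3*(J + 0)) = 1/(3*J))
d = -900 (d = 36*(-25) = -900)
y(I, O) = 2*I/(O + 1/(3*O)) (y(I, O) = (I + I)/(O + 1/(3*O)) = (2*I)/(O + 1/(3*O)) = 2*I/(O + 1/(3*O)))
y(r(-5, 0), 7)*d = (6*2*7/(1 + 3*7²))*(-900) = (6*2*7/(1 + 3*49))*(-900) = (6*2*7/(1 + 147))*(-900) = (6*2*7/148)*(-900) = (6*2*7*(1/148))*(-900) = (21/37)*(-900) = -18900/37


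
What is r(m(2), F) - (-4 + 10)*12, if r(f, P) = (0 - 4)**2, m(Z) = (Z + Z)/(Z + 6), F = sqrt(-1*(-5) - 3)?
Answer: -56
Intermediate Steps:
F = sqrt(2) (F = sqrt(5 - 3) = sqrt(2) ≈ 1.4142)
m(Z) = 2*Z/(6 + Z) (m(Z) = (2*Z)/(6 + Z) = 2*Z/(6 + Z))
r(f, P) = 16 (r(f, P) = (-4)**2 = 16)
r(m(2), F) - (-4 + 10)*12 = 16 - (-4 + 10)*12 = 16 - 6*12 = 16 - 1*72 = 16 - 72 = -56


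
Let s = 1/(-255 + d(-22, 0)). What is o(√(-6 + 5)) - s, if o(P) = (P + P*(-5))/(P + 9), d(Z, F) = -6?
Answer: -481/10701 - 18*I/41 ≈ -0.044949 - 0.43902*I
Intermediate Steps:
s = -1/261 (s = 1/(-255 - 6) = 1/(-261) = -1/261 ≈ -0.0038314)
o(P) = -4*P/(9 + P) (o(P) = (P - 5*P)/(9 + P) = (-4*P)/(9 + P) = -4*P/(9 + P))
o(√(-6 + 5)) - s = -4*√(-6 + 5)/(9 + √(-6 + 5)) - 1*(-1/261) = -4*√(-1)/(9 + √(-1)) + 1/261 = -4*I/(9 + I) + 1/261 = -4*I*(9 - I)/82 + 1/261 = -2*I*(9 - I)/41 + 1/261 = 1/261 - 2*I*(9 - I)/41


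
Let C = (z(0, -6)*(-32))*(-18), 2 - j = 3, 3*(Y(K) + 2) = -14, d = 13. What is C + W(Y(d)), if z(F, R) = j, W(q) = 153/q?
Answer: -11979/20 ≈ -598.95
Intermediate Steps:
Y(K) = -20/3 (Y(K) = -2 + (⅓)*(-14) = -2 - 14/3 = -20/3)
j = -1 (j = 2 - 1*3 = 2 - 3 = -1)
z(F, R) = -1
C = -576 (C = -1*(-32)*(-18) = 32*(-18) = -576)
C + W(Y(d)) = -576 + 153/(-20/3) = -576 + 153*(-3/20) = -576 - 459/20 = -11979/20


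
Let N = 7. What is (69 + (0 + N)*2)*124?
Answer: 10292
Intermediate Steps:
(69 + (0 + N)*2)*124 = (69 + (0 + 7)*2)*124 = (69 + 7*2)*124 = (69 + 14)*124 = 83*124 = 10292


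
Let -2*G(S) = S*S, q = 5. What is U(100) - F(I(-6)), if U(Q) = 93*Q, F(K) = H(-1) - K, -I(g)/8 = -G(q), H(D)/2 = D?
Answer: 9202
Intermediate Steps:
H(D) = 2*D
G(S) = -S**2/2 (G(S) = -S*S/2 = -S**2/2)
I(g) = -100 (I(g) = -(-8)*(-1/2*5**2) = -(-8)*(-1/2*25) = -(-8)*(-25)/2 = -8*25/2 = -100)
F(K) = -2 - K (F(K) = 2*(-1) - K = -2 - K)
U(100) - F(I(-6)) = 93*100 - (-2 - 1*(-100)) = 9300 - (-2 + 100) = 9300 - 1*98 = 9300 - 98 = 9202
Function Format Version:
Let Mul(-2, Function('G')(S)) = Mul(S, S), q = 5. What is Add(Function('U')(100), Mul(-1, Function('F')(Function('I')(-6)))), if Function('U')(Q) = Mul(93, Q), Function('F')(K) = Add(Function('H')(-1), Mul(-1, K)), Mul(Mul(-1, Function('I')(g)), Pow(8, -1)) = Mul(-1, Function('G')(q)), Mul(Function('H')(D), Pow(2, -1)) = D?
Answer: 9202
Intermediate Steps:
Function('H')(D) = Mul(2, D)
Function('G')(S) = Mul(Rational(-1, 2), Pow(S, 2)) (Function('G')(S) = Mul(Rational(-1, 2), Mul(S, S)) = Mul(Rational(-1, 2), Pow(S, 2)))
Function('I')(g) = -100 (Function('I')(g) = Mul(-8, Mul(-1, Mul(Rational(-1, 2), Pow(5, 2)))) = Mul(-8, Mul(-1, Mul(Rational(-1, 2), 25))) = Mul(-8, Mul(-1, Rational(-25, 2))) = Mul(-8, Rational(25, 2)) = -100)
Function('F')(K) = Add(-2, Mul(-1, K)) (Function('F')(K) = Add(Mul(2, -1), Mul(-1, K)) = Add(-2, Mul(-1, K)))
Add(Function('U')(100), Mul(-1, Function('F')(Function('I')(-6)))) = Add(Mul(93, 100), Mul(-1, Add(-2, Mul(-1, -100)))) = Add(9300, Mul(-1, Add(-2, 100))) = Add(9300, Mul(-1, 98)) = Add(9300, -98) = 9202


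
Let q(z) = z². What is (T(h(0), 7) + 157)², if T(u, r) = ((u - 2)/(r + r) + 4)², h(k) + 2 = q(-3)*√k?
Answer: 70040161/2401 ≈ 29171.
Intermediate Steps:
h(k) = -2 + 9*√k (h(k) = -2 + (-3)²*√k = -2 + 9*√k)
T(u, r) = (4 + (-2 + u)/(2*r))² (T(u, r) = ((-2 + u)/((2*r)) + 4)² = ((-2 + u)*(1/(2*r)) + 4)² = ((-2 + u)/(2*r) + 4)² = (4 + (-2 + u)/(2*r))²)
(T(h(0), 7) + 157)² = ((¼)*(-2 + (-2 + 9*√0) + 8*7)²/7² + 157)² = ((¼)*(1/49)*(-2 + (-2 + 9*0) + 56)² + 157)² = ((¼)*(1/49)*(-2 + (-2 + 0) + 56)² + 157)² = ((¼)*(1/49)*(-2 - 2 + 56)² + 157)² = ((¼)*(1/49)*52² + 157)² = ((¼)*(1/49)*2704 + 157)² = (676/49 + 157)² = (8369/49)² = 70040161/2401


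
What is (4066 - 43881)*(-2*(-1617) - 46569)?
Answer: 1725383025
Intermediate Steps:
(4066 - 43881)*(-2*(-1617) - 46569) = -39815*(3234 - 46569) = -39815*(-43335) = 1725383025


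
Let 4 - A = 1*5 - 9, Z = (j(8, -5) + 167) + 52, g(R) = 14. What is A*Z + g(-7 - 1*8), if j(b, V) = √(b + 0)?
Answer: 1766 + 16*√2 ≈ 1788.6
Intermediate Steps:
j(b, V) = √b
Z = 219 + 2*√2 (Z = (√8 + 167) + 52 = (2*√2 + 167) + 52 = (167 + 2*√2) + 52 = 219 + 2*√2 ≈ 221.83)
A = 8 (A = 4 - (1*5 - 9) = 4 - (5 - 9) = 4 - 1*(-4) = 4 + 4 = 8)
A*Z + g(-7 - 1*8) = 8*(219 + 2*√2) + 14 = (1752 + 16*√2) + 14 = 1766 + 16*√2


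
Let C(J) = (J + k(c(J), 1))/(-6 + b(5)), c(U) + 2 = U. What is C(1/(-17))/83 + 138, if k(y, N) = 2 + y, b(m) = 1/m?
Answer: 5646832/40919 ≈ 138.00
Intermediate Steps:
c(U) = -2 + U
C(J) = -10*J/29 (C(J) = (J + (2 + (-2 + J)))/(-6 + 1/5) = (J + J)/(-6 + 1/5) = (2*J)/(-29/5) = (2*J)*(-5/29) = -10*J/29)
C(1/(-17))/83 + 138 = (-10/29/(-17))/83 + 138 = (-10/29*(-1/17))/83 + 138 = (1/83)*(10/493) + 138 = 10/40919 + 138 = 5646832/40919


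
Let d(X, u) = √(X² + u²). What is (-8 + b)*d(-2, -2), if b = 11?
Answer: 6*√2 ≈ 8.4853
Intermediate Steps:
(-8 + b)*d(-2, -2) = (-8 + 11)*√((-2)² + (-2)²) = 3*√(4 + 4) = 3*√8 = 3*(2*√2) = 6*√2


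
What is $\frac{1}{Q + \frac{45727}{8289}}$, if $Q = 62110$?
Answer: $\frac{8289}{514875517} \approx 1.6099 \cdot 10^{-5}$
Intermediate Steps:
$\frac{1}{Q + \frac{45727}{8289}} = \frac{1}{62110 + \frac{45727}{8289}} = \frac{1}{\frac{514875517}{8289}} = \frac{8289}{514875517}$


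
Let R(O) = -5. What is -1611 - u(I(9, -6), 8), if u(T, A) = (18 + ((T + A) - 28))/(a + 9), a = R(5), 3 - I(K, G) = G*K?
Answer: -6499/4 ≈ -1624.8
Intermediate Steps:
I(K, G) = 3 - G*K
a = -5
u(T, A) = -5/2 + A/4 + T/4 (u(T, A) = (18 + ((T + A) - 28))/(-5 + 9) = (18 + ((A + T) - 28))/4 = (18 + (-28 + A + T))*(1/4) = (-10 + A + T)*(1/4) = -5/2 + A/4 + T/4)
-1611 - u(I(9, -6), 8) = -1611 - (-5/2 + (1/4)*8 + (3 - 1*(-6)*9)/4) = -1611 - (-5/2 + 2 + (3 + 54)/4) = -1611 - (-5/2 + 2 + (1/4)*57) = -1611 - (-5/2 + 2 + 57/4) = -1611 - 1*55/4 = -1611 - 55/4 = -6499/4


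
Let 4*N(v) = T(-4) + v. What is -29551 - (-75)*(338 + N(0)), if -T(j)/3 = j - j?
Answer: -4201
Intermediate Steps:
T(j) = 0 (T(j) = -3*(j - j) = -3*0 = 0)
N(v) = v/4 (N(v) = (0 + v)/4 = v/4)
-29551 - (-75)*(338 + N(0)) = -29551 - (-75)*(338 + (¼)*0) = -29551 - (-75)*(338 + 0) = -29551 - (-75)*338 = -29551 - 1*(-25350) = -29551 + 25350 = -4201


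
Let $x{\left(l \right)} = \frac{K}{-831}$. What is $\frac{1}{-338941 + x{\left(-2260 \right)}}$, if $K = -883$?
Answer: $- \frac{831}{281659088} \approx -2.9504 \cdot 10^{-6}$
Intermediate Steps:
$x{\left(l \right)} = \frac{883}{831}$ ($x{\left(l \right)} = - \frac{883}{-831} = \left(-883\right) \left(- \frac{1}{831}\right) = \frac{883}{831}$)
$\frac{1}{-338941 + x{\left(-2260 \right)}} = \frac{1}{-338941 + \frac{883}{831}} = \frac{1}{- \frac{281659088}{831}} = - \frac{831}{281659088}$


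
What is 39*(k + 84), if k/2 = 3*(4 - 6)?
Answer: 2808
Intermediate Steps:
k = -12 (k = 2*(3*(4 - 6)) = 2*(3*(-2)) = 2*(-6) = -12)
39*(k + 84) = 39*(-12 + 84) = 39*72 = 2808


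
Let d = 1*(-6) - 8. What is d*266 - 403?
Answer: -4127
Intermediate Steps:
d = -14 (d = -6 - 8 = -14)
d*266 - 403 = -14*266 - 403 = -3724 - 403 = -4127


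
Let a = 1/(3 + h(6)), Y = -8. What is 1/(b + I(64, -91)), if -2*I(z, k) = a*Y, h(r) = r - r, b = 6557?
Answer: 3/19675 ≈ 0.00015248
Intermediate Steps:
h(r) = 0
a = ⅓ (a = 1/(3 + 0) = 1/3 = ⅓ ≈ 0.33333)
I(z, k) = 4/3 (I(z, k) = -(-8)/6 = -½*(-8/3) = 4/3)
1/(b + I(64, -91)) = 1/(6557 + 4/3) = 1/(19675/3) = 3/19675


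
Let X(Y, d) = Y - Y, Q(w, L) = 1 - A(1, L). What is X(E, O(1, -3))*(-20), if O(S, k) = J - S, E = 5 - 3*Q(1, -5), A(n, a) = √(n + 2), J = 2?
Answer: 0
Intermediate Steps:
A(n, a) = √(2 + n)
Q(w, L) = 1 - √3 (Q(w, L) = 1 - √(2 + 1) = 1 - √3)
E = 2 + 3*√3 (E = 5 - 3*(1 - √3) = 5 + (-3 + 3*√3) = 2 + 3*√3 ≈ 7.1962)
O(S, k) = 2 - S
X(Y, d) = 0
X(E, O(1, -3))*(-20) = 0*(-20) = 0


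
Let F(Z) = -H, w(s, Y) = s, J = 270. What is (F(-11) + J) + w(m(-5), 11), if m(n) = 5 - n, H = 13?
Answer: 267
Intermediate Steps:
F(Z) = -13 (F(Z) = -1*13 = -13)
(F(-11) + J) + w(m(-5), 11) = (-13 + 270) + (5 - 1*(-5)) = 257 + (5 + 5) = 257 + 10 = 267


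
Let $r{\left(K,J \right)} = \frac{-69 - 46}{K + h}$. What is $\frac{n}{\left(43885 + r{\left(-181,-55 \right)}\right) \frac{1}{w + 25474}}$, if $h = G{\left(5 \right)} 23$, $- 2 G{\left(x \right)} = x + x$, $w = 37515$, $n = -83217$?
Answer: $- \frac{517186553816}{4330025} \approx -1.1944 \cdot 10^{5}$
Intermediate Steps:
$G{\left(x \right)} = - x$ ($G{\left(x \right)} = - \frac{x + x}{2} = - \frac{2 x}{2} = - x$)
$h = -115$ ($h = \left(-1\right) 5 \cdot 23 = \left(-5\right) 23 = -115$)
$r{\left(K,J \right)} = - \frac{115}{-115 + K}$ ($r{\left(K,J \right)} = \frac{-69 - 46}{K - 115} = - \frac{115}{-115 + K}$)
$\frac{n}{\left(43885 + r{\left(-181,-55 \right)}\right) \frac{1}{w + 25474}} = - \frac{83217}{\left(43885 - \frac{115}{-115 - 181}\right) \frac{1}{37515 + 25474}} = - \frac{83217}{\left(43885 - \frac{115}{-296}\right) \frac{1}{62989}} = - \frac{83217}{\left(43885 - - \frac{115}{296}\right) \frac{1}{62989}} = - \frac{83217}{\left(43885 + \frac{115}{296}\right) \frac{1}{62989}} = - \frac{83217}{\frac{12990075}{296} \cdot \frac{1}{62989}} = - \frac{83217}{\frac{12990075}{18644744}} = \left(-83217\right) \frac{18644744}{12990075} = - \frac{517186553816}{4330025}$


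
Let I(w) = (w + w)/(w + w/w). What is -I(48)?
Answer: -96/49 ≈ -1.9592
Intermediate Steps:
I(w) = 2*w/(1 + w) (I(w) = (2*w)/(w + 1) = (2*w)/(1 + w) = 2*w/(1 + w))
-I(48) = -2*48/(1 + 48) = -2*48/49 = -1*96/49 = -96/49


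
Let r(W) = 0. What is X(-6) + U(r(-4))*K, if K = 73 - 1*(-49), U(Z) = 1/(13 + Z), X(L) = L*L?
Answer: 590/13 ≈ 45.385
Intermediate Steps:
X(L) = L**2
K = 122 (K = 73 + 49 = 122)
X(-6) + U(r(-4))*K = (-6)**2 + 122/(13 + 0) = 36 + 122/13 = 590/13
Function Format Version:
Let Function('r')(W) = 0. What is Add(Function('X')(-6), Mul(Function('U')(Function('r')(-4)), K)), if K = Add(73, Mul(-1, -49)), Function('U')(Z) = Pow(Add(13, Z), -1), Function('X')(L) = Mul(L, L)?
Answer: Rational(590, 13) ≈ 45.385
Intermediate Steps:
Function('X')(L) = Pow(L, 2)
K = 122 (K = Add(73, 49) = 122)
Add(Function('X')(-6), Mul(Function('U')(Function('r')(-4)), K)) = Add(Pow(-6, 2), Mul(Pow(Add(13, 0), -1), 122)) = Add(36, Mul(Pow(13, -1), 122)) = Add(36, Mul(Rational(1, 13), 122)) = Add(36, Rational(122, 13)) = Rational(590, 13)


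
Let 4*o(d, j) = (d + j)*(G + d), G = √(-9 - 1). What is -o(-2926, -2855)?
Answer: -8457603/2 + 5781*I*√10/4 ≈ -4.2288e+6 + 4570.3*I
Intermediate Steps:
G = I*√10 (G = √(-10) = I*√10 ≈ 3.1623*I)
o(d, j) = (d + j)*(d + I*√10)/4 (o(d, j) = ((d + j)*(I*√10 + d))/4 = ((d + j)*(d + I*√10))/4 = (d + j)*(d + I*√10)/4)
-o(-2926, -2855) = -((¼)*(-2926)² + (¼)*(-2926)*(-2855) + (¼)*I*(-2926)*√10 + (¼)*I*(-2855)*√10) = -((¼)*8561476 + 4176865/2 - 1463*I*√10/2 - 2855*I*√10/4) = -(2140369 + 4176865/2 - 1463*I*√10/2 - 2855*I*√10/4) = -(8457603/2 - 5781*I*√10/4) = -8457603/2 + 5781*I*√10/4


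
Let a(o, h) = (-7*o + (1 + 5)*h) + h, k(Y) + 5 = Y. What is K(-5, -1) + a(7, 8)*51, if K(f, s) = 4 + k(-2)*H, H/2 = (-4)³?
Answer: 1257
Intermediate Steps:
k(Y) = -5 + Y
a(o, h) = -7*o + 7*h (a(o, h) = (-7*o + 6*h) + h = -7*o + 7*h)
H = -128 (H = 2*(-4)³ = 2*(-64) = -128)
K(f, s) = 900 (K(f, s) = 4 + (-5 - 2)*(-128) = 4 - 7*(-128) = 4 + 896 = 900)
K(-5, -1) + a(7, 8)*51 = 900 + (-7*7 + 7*8)*51 = 900 + (-49 + 56)*51 = 900 + 7*51 = 900 + 357 = 1257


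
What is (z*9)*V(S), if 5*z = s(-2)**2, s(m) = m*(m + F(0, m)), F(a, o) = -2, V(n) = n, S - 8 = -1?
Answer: 4032/5 ≈ 806.40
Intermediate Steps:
S = 7 (S = 8 - 1 = 7)
s(m) = m*(-2 + m) (s(m) = m*(m - 2) = m*(-2 + m))
z = 64/5 (z = (-2*(-2 - 2))**2/5 = (-2*(-4))**2/5 = (1/5)*8**2 = (1/5)*64 = 64/5 ≈ 12.800)
(z*9)*V(S) = ((64/5)*9)*7 = (576/5)*7 = 4032/5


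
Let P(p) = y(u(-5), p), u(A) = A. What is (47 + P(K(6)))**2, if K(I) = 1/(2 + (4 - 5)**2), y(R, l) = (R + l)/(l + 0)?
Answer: 1089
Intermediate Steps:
y(R, l) = (R + l)/l
K(I) = 1/3 (K(I) = 1/(2 + (-1)**2) = 1/(2 + 1) = 1/3)
P(p) = (-5 + p)/p
(47 + P(K(6)))**2 = (47 + (-5 + 1/3)/(1/3))**2 = (47 + 3*(-14/3))**2 = (47 - 14)**2 = 33**2 = 1089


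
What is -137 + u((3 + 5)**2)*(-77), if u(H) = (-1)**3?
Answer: -60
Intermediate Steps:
u(H) = -1
-137 + u((3 + 5)**2)*(-77) = -137 - 1*(-77) = -137 + 77 = -60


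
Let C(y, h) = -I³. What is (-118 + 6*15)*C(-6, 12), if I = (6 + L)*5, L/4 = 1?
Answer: 3500000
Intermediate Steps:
L = 4 (L = 4*1 = 4)
I = 50 (I = (6 + 4)*5 = 10*5 = 50)
C(y, h) = -125000 (C(y, h) = -1*50³ = -1*125000 = -125000)
(-118 + 6*15)*C(-6, 12) = (-118 + 6*15)*(-125000) = (-118 + 90)*(-125000) = -28*(-125000) = 3500000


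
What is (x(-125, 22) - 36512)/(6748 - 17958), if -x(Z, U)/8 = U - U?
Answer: 18256/5605 ≈ 3.2571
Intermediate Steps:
x(Z, U) = 0 (x(Z, U) = -8*(U - U) = -8*0 = 0)
(x(-125, 22) - 36512)/(6748 - 17958) = (0 - 36512)/(6748 - 17958) = -36512/(-11210) = -36512*(-1/11210) = 18256/5605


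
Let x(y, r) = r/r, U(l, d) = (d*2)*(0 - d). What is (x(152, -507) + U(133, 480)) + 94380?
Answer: -366419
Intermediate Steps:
U(l, d) = -2*d² (U(l, d) = (2*d)*(-d) = -2*d²)
x(y, r) = 1
(x(152, -507) + U(133, 480)) + 94380 = (1 - 2*480²) + 94380 = (1 - 2*230400) + 94380 = (1 - 460800) + 94380 = -460799 + 94380 = -366419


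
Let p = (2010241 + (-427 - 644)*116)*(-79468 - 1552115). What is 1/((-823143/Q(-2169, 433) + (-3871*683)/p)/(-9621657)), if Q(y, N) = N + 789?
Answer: 36180377014113078871410/2532953984345723599 ≈ 14284.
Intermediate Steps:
Q(y, N) = 789 + N
p = -3077173695915 (p = (2010241 - 1071*116)*(-1631583) = (2010241 - 124236)*(-1631583) = 1886005*(-1631583) = -3077173695915)
1/((-823143/Q(-2169, 433) + (-3871*683)/p)/(-9621657)) = 1/((-823143/(789 + 433) - 3871*683/(-3077173695915))/(-9621657)) = 1/((-823143/1222 - 2643893*(-1/3077173695915))*(-1/9621657)) = 1/((-823143*1/1222 + 2643893/3077173695915)*(-1/9621657)) = 1/((-823143/1222 + 2643893/3077173695915)*(-1/9621657)) = 1/(-2532953984345723599/3760306256408130*(-1/9621657)) = 1/(2532953984345723599/36180377014113078871410) = 36180377014113078871410/2532953984345723599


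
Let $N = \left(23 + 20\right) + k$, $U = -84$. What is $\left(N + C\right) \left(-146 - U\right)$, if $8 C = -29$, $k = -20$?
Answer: $- \frac{4805}{4} \approx -1201.3$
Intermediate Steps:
$C = - \frac{29}{8}$ ($C = \frac{1}{8} \left(-29\right) = - \frac{29}{8} \approx -3.625$)
$N = 23$ ($N = \left(23 + 20\right) - 20 = 43 - 20 = 23$)
$\left(N + C\right) \left(-146 - U\right) = \left(23 - \frac{29}{8}\right) \left(-146 - -84\right) = \frac{155 \left(-146 + 84\right)}{8} = \frac{155}{8} \left(-62\right) = - \frac{4805}{4}$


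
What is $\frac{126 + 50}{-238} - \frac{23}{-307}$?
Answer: $- \frac{24279}{36533} \approx -0.66458$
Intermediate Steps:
$\frac{126 + 50}{-238} - \frac{23}{-307} = 176 \left(- \frac{1}{238}\right) - - \frac{23}{307} = - \frac{88}{119} + \frac{23}{307} = - \frac{24279}{36533}$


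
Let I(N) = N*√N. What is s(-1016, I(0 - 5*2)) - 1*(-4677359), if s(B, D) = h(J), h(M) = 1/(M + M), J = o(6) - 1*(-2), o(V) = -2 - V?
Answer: 56128307/12 ≈ 4.6774e+6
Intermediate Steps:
I(N) = N^(3/2)
J = -6 (J = (-2 - 1*6) - 1*(-2) = (-2 - 6) + 2 = -8 + 2 = -6)
h(M) = 1/(2*M)
s(B, D) = -1/12 (s(B, D) = (½)/(-6) = (½)*(-⅙) = -1/12)
s(-1016, I(0 - 5*2)) - 1*(-4677359) = -1/12 - 1*(-4677359) = -1/12 + 4677359 = 56128307/12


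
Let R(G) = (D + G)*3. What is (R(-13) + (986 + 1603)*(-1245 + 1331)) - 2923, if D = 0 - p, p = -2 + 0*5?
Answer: 219698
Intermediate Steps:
p = -2 (p = -2 + 0 = -2)
D = 2 (D = 0 - 1*(-2) = 0 + 2 = 2)
R(G) = 6 + 3*G (R(G) = (2 + G)*3 = 6 + 3*G)
(R(-13) + (986 + 1603)*(-1245 + 1331)) - 2923 = ((6 + 3*(-13)) + (986 + 1603)*(-1245 + 1331)) - 2923 = ((6 - 39) + 2589*86) - 2923 = (-33 + 222654) - 2923 = 222621 - 2923 = 219698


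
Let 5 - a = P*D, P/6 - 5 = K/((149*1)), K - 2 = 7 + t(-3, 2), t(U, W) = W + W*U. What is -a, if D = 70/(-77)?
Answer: -53195/1639 ≈ -32.456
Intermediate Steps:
t(U, W) = W + U*W
K = 5 (K = 2 + (7 + 2*(1 - 3)) = 2 + (7 + 2*(-2)) = 2 + (7 - 4) = 2 + 3 = 5)
D = -10/11 (D = 70*(-1/77) = -10/11 ≈ -0.90909)
P = 4500/149 (P = 30 + 6*(5/(149*1)) = 30 + 6*(5/149) = 30 + 30/149 = 4500/149 ≈ 30.201)
a = 53195/1639 (a = 5 - 4500*(-10)/(149*11) = 5 - 1*(-45000/1639) = 5 + 45000/1639 = 53195/1639 ≈ 32.456)
-a = -1*53195/1639 = -53195/1639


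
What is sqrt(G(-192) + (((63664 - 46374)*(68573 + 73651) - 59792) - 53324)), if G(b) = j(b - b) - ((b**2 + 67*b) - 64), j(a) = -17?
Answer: sqrt(2458915891) ≈ 49587.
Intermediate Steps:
G(b) = 47 - b**2 - 67*b (G(b) = -17 - ((b**2 + 67*b) - 64) = -17 - (-64 + b**2 + 67*b) = -17 + (64 - b**2 - 67*b) = 47 - b**2 - 67*b)
sqrt(G(-192) + (((63664 - 46374)*(68573 + 73651) - 59792) - 53324)) = sqrt((47 - 1*(-192)**2 - 67*(-192)) + (((63664 - 46374)*(68573 + 73651) - 59792) - 53324)) = sqrt((47 - 1*36864 + 12864) + ((17290*142224 - 59792) - 53324)) = sqrt((47 - 36864 + 12864) + ((2459052960 - 59792) - 53324)) = sqrt(-23953 + (2458993168 - 53324)) = sqrt(-23953 + 2458939844) = sqrt(2458915891)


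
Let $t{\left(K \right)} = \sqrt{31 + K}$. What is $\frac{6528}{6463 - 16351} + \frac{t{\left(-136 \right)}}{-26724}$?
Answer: $- \frac{68}{103} - \frac{i \sqrt{105}}{26724} \approx -0.66019 - 0.00038344 i$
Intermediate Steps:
$\frac{6528}{6463 - 16351} + \frac{t{\left(-136 \right)}}{-26724} = \frac{6528}{6463 - 16351} + \frac{\sqrt{31 - 136}}{-26724} = \frac{6528}{-9888} + \sqrt{-105} \left(- \frac{1}{26724}\right) = 6528 \left(- \frac{1}{9888}\right) + i \sqrt{105} \left(- \frac{1}{26724}\right) = - \frac{68}{103} - \frac{i \sqrt{105}}{26724}$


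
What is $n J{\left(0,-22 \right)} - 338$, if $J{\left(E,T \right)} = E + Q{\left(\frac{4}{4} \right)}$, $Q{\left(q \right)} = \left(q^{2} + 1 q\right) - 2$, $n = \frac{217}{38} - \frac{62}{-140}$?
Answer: $-338$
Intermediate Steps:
$n = \frac{4092}{665}$ ($n = 217 \cdot \frac{1}{38} - - \frac{31}{70} = \frac{217}{38} + \frac{31}{70} = \frac{4092}{665} \approx 6.1534$)
$Q{\left(q \right)} = -2 + q + q^{2}$ ($Q{\left(q \right)} = \left(q^{2} + q\right) - 2 = \left(q + q^{2}\right) - 2 = -2 + q + q^{2}$)
$J{\left(E,T \right)} = E$ ($J{\left(E,T \right)} = E + \left(-2 + \frac{4}{4} + \left(\frac{4}{4}\right)^{2}\right) = E + \left(-2 + 4 \cdot \frac{1}{4} + \left(4 \cdot \frac{1}{4}\right)^{2}\right) = E + \left(-2 + 1 + 1^{2}\right) = E + \left(-2 + 1 + 1\right) = E + 0 = E$)
$n J{\left(0,-22 \right)} - 338 = \frac{4092}{665} \cdot 0 - 338 = 0 - 338 = -338$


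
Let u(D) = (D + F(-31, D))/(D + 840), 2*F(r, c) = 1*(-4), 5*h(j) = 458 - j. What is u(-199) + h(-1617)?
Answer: 265814/641 ≈ 414.69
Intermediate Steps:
h(j) = 458/5 - j/5 (h(j) = (458 - j)/5 = 458/5 - j/5)
F(r, c) = -2 (F(r, c) = (1*(-4))/2 = (½)*(-4) = -2)
u(D) = (-2 + D)/(840 + D) (u(D) = (D - 2)/(D + 840) = (-2 + D)/(840 + D))
u(-199) + h(-1617) = (-2 - 199)/(840 - 199) + (458/5 - ⅕*(-1617)) = -201/641 + (458/5 + 1617/5) = (1/641)*(-201) + 415 = -201/641 + 415 = 265814/641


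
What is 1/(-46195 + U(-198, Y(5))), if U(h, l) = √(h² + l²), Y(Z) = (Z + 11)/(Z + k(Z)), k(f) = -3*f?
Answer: -1154875/53348470461 - 10*√245041/53348470461 ≈ -2.1741e-5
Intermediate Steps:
Y(Z) = -(11 + Z)/(2*Z) (Y(Z) = (Z + 11)/(Z - 3*Z) = (11 + Z)/((-2*Z)) = (11 + Z)*(-1/(2*Z)) = -(11 + Z)/(2*Z))
1/(-46195 + U(-198, Y(5))) = 1/(-46195 + √((-198)² + ((½)*(-11 - 1*5)/5)²)) = 1/(-46195 + √(39204 + ((½)*(⅕)*(-11 - 5))²)) = 1/(-46195 + √(39204 + ((½)*(⅕)*(-16))²)) = 1/(-46195 + √(39204 + (-8/5)²)) = 1/(-46195 + √(39204 + 64/25)) = 1/(-46195 + √(980164/25)) = 1/(-46195 + 2*√245041/5)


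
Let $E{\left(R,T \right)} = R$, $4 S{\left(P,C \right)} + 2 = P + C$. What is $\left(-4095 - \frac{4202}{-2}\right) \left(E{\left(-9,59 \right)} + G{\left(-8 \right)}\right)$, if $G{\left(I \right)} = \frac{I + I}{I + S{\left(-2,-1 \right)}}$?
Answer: $\frac{536386}{37} \approx 14497.0$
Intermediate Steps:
$S{\left(P,C \right)} = - \frac{1}{2} + \frac{C}{4} + \frac{P}{4}$ ($S{\left(P,C \right)} = - \frac{1}{2} + \frac{P + C}{4} = - \frac{1}{2} + \frac{C + P}{4} = - \frac{1}{2} + \left(\frac{C}{4} + \frac{P}{4}\right) = - \frac{1}{2} + \frac{C}{4} + \frac{P}{4}$)
$G{\left(I \right)} = \frac{2 I}{- \frac{5}{4} + I}$ ($G{\left(I \right)} = \frac{I + I}{I + \left(- \frac{1}{2} + \frac{1}{4} \left(-1\right) + \frac{1}{4} \left(-2\right)\right)} = \frac{2 I}{I - \frac{5}{4}} = \frac{2 I}{- \frac{5}{4} + I}$)
$\left(-4095 - \frac{4202}{-2}\right) \left(E{\left(-9,59 \right)} + G{\left(-8 \right)}\right) = \left(-4095 - \frac{4202}{-2}\right) \left(-9 + 8 \left(-8\right) \frac{1}{-5 + 4 \left(-8\right)}\right) = \left(-4095 - -2101\right) \left(-9 + 8 \left(-8\right) \frac{1}{-5 - 32}\right) = \left(-4095 + 2101\right) \left(-9 + 8 \left(-8\right) \frac{1}{-37}\right) = - 1994 \left(-9 + 8 \left(-8\right) \left(- \frac{1}{37}\right)\right) = - 1994 \left(-9 + \frac{64}{37}\right) = \left(-1994\right) \left(- \frac{269}{37}\right) = \frac{536386}{37}$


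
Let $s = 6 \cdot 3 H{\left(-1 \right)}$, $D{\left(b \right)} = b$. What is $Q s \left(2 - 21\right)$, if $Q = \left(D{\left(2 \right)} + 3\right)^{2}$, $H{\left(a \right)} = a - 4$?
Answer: $42750$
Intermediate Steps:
$H{\left(a \right)} = -4 + a$
$Q = 25$ ($Q = \left(2 + 3\right)^{2} = 5^{2} = 25$)
$s = -90$ ($s = 6 \cdot 3 \left(-4 - 1\right) = 18 \left(-5\right) = -90$)
$Q s \left(2 - 21\right) = 25 \left(-90\right) \left(2 - 21\right) = - 2250 \left(2 - 21\right) = \left(-2250\right) \left(-19\right) = 42750$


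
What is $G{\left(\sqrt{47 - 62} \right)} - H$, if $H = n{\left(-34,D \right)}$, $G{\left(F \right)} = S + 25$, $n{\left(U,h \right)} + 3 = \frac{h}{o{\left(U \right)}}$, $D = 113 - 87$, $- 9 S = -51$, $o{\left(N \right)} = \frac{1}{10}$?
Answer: $- \frac{679}{3} \approx -226.33$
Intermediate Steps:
$o{\left(N \right)} = \frac{1}{10}$
$S = \frac{17}{3}$ ($S = \left(- \frac{1}{9}\right) \left(-51\right) = \frac{17}{3} \approx 5.6667$)
$D = 26$
$n{\left(U,h \right)} = -3 + 10 h$ ($n{\left(U,h \right)} = -3 + h \frac{1}{\frac{1}{10}} = -3 + h 10 = -3 + 10 h$)
$G{\left(F \right)} = \frac{92}{3}$ ($G{\left(F \right)} = \frac{17}{3} + 25 = \frac{92}{3}$)
$H = 257$ ($H = -3 + 10 \cdot 26 = -3 + 260 = 257$)
$G{\left(\sqrt{47 - 62} \right)} - H = \frac{92}{3} - 257 = - \frac{679}{3}$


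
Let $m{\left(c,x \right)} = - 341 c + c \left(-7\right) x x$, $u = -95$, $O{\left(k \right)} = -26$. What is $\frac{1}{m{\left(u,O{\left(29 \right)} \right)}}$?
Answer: $\frac{1}{481935} \approx 2.075 \cdot 10^{-6}$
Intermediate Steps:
$m{\left(c,x \right)} = - 341 c - 7 c x^{2}$ ($m{\left(c,x \right)} = - 341 c + - 7 c x x = - 341 c - 7 c x^{2}$)
$\frac{1}{m{\left(u,O{\left(29 \right)} \right)}} = \frac{1}{\left(-1\right) \left(-95\right) \left(341 + 7 \left(-26\right)^{2}\right)} = \frac{1}{\left(-1\right) \left(-95\right) \left(341 + 7 \cdot 676\right)} = \frac{1}{\left(-1\right) \left(-95\right) \left(341 + 4732\right)} = \frac{1}{\left(-1\right) \left(-95\right) 5073} = \frac{1}{481935}$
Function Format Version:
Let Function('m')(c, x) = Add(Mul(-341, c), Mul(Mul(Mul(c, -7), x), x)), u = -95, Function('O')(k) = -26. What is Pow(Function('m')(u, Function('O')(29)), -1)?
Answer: Rational(1, 481935) ≈ 2.0750e-6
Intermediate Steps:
Function('m')(c, x) = Add(Mul(-341, c), Mul(-7, c, Pow(x, 2))) (Function('m')(c, x) = Add(Mul(-341, c), Mul(Mul(Mul(-7, c), x), x)) = Add(Mul(-341, c), Mul(Mul(-7, c, x), x)) = Add(Mul(-341, c), Mul(-7, c, Pow(x, 2))))
Pow(Function('m')(u, Function('O')(29)), -1) = Pow(Mul(-1, -95, Add(341, Mul(7, Pow(-26, 2)))), -1) = Pow(Mul(-1, -95, Add(341, Mul(7, 676))), -1) = Pow(Mul(-1, -95, Add(341, 4732)), -1) = Pow(Mul(-1, -95, 5073), -1) = Pow(481935, -1) = Rational(1, 481935)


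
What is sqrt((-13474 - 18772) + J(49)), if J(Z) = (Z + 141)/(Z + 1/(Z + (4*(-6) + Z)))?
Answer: I*sqrt(47127699346)/1209 ≈ 179.56*I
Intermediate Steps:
J(Z) = (141 + Z)/(Z + 1/(-24 + 2*Z)) (J(Z) = (141 + Z)/(Z + 1/(Z + (-24 + Z))) = (141 + Z)/(Z + 1/(-24 + 2*Z)))
sqrt((-13474 - 18772) + J(49)) = sqrt((-13474 - 18772) + 2*(-1692 + 49**2 + 129*49)/(1 - 24*49 + 2*49**2)) = sqrt(-32246 + 2*(-1692 + 2401 + 6321)/(1 - 1176 + 2*2401)) = sqrt(-32246 + 2*7030/(1 - 1176 + 4802)) = sqrt(-32246 + 2*7030/3627) = sqrt(-32246 + 2*(1/3627)*7030) = sqrt(-32246 + 14060/3627) = sqrt(-116942182/3627) = I*sqrt(47127699346)/1209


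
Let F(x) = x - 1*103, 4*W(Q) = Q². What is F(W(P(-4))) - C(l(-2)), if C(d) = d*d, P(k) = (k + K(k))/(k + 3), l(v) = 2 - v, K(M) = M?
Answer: -103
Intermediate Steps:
P(k) = 2*k/(3 + k) (P(k) = (k + k)/(k + 3) = (2*k)/(3 + k) = 2*k/(3 + k))
W(Q) = Q²/4
C(d) = d²
F(x) = -103 + x (F(x) = x - 103 = -103 + x)
F(W(P(-4))) - C(l(-2)) = (-103 + (2*(-4)/(3 - 4))²/4) - (2 - 1*(-2))² = (-103 + (2*(-4)/(-1))²/4) - (2 + 2)² = (-103 + (2*(-4)*(-1))²/4) - 1*4² = (-103 + (¼)*8²) - 1*16 = (-103 + (¼)*64) - 16 = (-103 + 16) - 16 = -87 - 16 = -103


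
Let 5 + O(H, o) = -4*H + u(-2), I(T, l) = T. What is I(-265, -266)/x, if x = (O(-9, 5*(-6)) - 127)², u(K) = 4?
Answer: -265/8464 ≈ -0.031309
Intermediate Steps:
O(H, o) = -1 - 4*H (O(H, o) = -5 + (-4*H + 4) = -5 + (4 - 4*H) = -1 - 4*H)
x = 8464 (x = ((-1 - 4*(-9)) - 127)² = ((-1 + 36) - 127)² = (35 - 127)² = (-92)² = 8464)
I(-265, -266)/x = -265/8464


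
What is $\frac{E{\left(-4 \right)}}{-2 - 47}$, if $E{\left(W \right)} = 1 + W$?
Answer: $\frac{3}{49} \approx 0.061224$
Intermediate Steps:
$\frac{E{\left(-4 \right)}}{-2 - 47} = \frac{1 - 4}{-2 - 47} = \frac{1}{-49} \left(-3\right) = \left(- \frac{1}{49}\right) \left(-3\right) = \frac{3}{49}$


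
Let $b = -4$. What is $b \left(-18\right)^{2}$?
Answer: $-1296$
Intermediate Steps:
$b \left(-18\right)^{2} = - 4 \left(-18\right)^{2} = \left(-4\right) 324 = -1296$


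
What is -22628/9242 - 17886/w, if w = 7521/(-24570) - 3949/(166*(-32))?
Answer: -1797989554821622/43957553623 ≈ -40903.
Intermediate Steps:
w = 9512563/21752640 (w = 7521*(-1/24570) - 3949/(-5312) = -2507/8190 - 3949*(-1/5312) = -2507/8190 + 3949/5312 = 9512563/21752640 ≈ 0.43731)
-22628/9242 - 17886/w = -22628/9242 - 17886/9512563/21752640 = -22628*1/9242 - 17886*21752640/9512563 = -11314/4621 - 389067719040/9512563 = -1797989554821622/43957553623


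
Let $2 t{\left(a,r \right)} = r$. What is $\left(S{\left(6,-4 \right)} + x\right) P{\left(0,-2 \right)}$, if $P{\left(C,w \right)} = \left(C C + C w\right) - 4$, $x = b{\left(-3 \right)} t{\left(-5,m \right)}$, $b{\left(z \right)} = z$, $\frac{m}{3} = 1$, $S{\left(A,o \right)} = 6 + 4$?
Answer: $-22$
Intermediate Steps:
$S{\left(A,o \right)} = 10$
$m = 3$ ($m = 3 \cdot 1 = 3$)
$t{\left(a,r \right)} = \frac{r}{2}$
$x = - \frac{9}{2}$ ($x = - 3 \cdot \frac{1}{2} \cdot 3 = \left(-3\right) \frac{3}{2} = - \frac{9}{2} \approx -4.5$)
$P{\left(C,w \right)} = -4 + C^{2} + C w$ ($P{\left(C,w \right)} = \left(C^{2} + C w\right) - 4 = -4 + C^{2} + C w$)
$\left(S{\left(6,-4 \right)} + x\right) P{\left(0,-2 \right)} = \left(10 - \frac{9}{2}\right) \left(-4 + 0^{2} + 0 \left(-2\right)\right) = \frac{11 \left(-4 + 0 + 0\right)}{2} = \frac{11}{2} \left(-4\right) = -22$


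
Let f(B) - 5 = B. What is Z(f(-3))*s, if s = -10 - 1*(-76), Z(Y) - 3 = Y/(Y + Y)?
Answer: 231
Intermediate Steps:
f(B) = 5 + B
Z(Y) = 7/2 (Z(Y) = 3 + Y/(Y + Y) = 3 + Y/((2*Y)) = 3 + Y*(1/(2*Y)) = 3 + ½ = 7/2)
s = 66 (s = -10 + 76 = 66)
Z(f(-3))*s = (7/2)*66 = 231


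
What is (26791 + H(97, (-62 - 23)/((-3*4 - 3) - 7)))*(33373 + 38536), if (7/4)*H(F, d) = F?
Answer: 13513498825/7 ≈ 1.9305e+9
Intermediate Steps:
H(F, d) = 4*F/7
(26791 + H(97, (-62 - 23)/((-3*4 - 3) - 7)))*(33373 + 38536) = (26791 + (4/7)*97)*(33373 + 38536) = (26791 + 388/7)*71909 = (187925/7)*71909 = 13513498825/7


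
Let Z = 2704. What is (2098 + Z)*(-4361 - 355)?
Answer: -22646232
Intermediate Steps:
(2098 + Z)*(-4361 - 355) = (2098 + 2704)*(-4361 - 355) = 4802*(-4716) = -22646232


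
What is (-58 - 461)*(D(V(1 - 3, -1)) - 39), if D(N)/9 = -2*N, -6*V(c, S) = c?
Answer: 23355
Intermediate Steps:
V(c, S) = -c/6
D(N) = -18*N (D(N) = 9*(-2*N) = -18*N)
(-58 - 461)*(D(V(1 - 3, -1)) - 39) = (-58 - 461)*(-(-3)*(1 - 3) - 39) = -519*(-(-3)*(-2) - 39) = -519*(-18*⅓ - 39) = -519*(-6 - 39) = -519*(-45) = 23355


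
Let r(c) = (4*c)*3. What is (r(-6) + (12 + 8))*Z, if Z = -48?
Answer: 2496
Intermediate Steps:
r(c) = 12*c
(r(-6) + (12 + 8))*Z = (12*(-6) + (12 + 8))*(-48) = (-72 + 20)*(-48) = -52*(-48) = 2496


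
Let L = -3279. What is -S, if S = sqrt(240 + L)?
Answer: -I*sqrt(3039) ≈ -55.127*I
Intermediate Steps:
S = I*sqrt(3039) (S = sqrt(240 - 3279) = sqrt(-3039) = I*sqrt(3039) ≈ 55.127*I)
-S = -I*sqrt(3039)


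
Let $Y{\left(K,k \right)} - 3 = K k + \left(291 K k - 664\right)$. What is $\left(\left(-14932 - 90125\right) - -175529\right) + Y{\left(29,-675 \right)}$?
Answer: $-5646089$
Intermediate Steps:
$Y{\left(K,k \right)} = -661 + 292 K k$ ($Y{\left(K,k \right)} = 3 + \left(K k + \left(291 K k - 664\right)\right) = 3 + \left(K k + \left(-664 + 291 K k\right)\right) = 3 + \left(-664 + 292 K k\right) = -661 + 292 K k$)
$\left(\left(-14932 - 90125\right) - -175529\right) + Y{\left(29,-675 \right)} = \left(\left(-14932 - 90125\right) - -175529\right) + \left(-661 + 292 \cdot 29 \left(-675\right)\right) = \left(-105057 + 175529\right) - 5716561 = 70472 - 5716561 = -5646089$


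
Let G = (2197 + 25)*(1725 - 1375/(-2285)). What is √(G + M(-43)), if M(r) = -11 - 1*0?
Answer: √800784727061/457 ≈ 1958.1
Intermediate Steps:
M(r) = -11 (M(r) = -11 + 0 = -11)
G = 1752269200/457 (G = 2222*(1725 - 1375*(-1/2285)) = 2222*(1725 + 275/457) = 2222*(788600/457) = 1752269200/457 ≈ 3.8343e+6)
√(G + M(-43)) = √(1752269200/457 - 11) = √(1752264173/457) = √800784727061/457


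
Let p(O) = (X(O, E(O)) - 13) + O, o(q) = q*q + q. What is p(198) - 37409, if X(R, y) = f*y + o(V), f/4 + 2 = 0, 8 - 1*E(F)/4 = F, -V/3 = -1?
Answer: -31132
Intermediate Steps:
V = 3 (V = -3*(-1) = 3)
E(F) = 32 - 4*F
o(q) = q + q**2 (o(q) = q**2 + q = q + q**2)
f = -8 (f = -8 + 4*0 = -8 + 0 = -8)
X(R, y) = 12 - 8*y (X(R, y) = -8*y + 3*(1 + 3) = -8*y + 3*4 = -8*y + 12 = 12 - 8*y)
p(O) = -257 + 33*O (p(O) = ((12 - 8*(32 - 4*O)) - 13) + O = ((12 + (-256 + 32*O)) - 13) + O = ((-244 + 32*O) - 13) + O = (-257 + 32*O) + O = -257 + 33*O)
p(198) - 37409 = (-257 + 33*198) - 37409 = (-257 + 6534) - 37409 = 6277 - 37409 = -31132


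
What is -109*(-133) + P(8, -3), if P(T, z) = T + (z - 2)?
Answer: 14500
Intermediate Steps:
P(T, z) = -2 + T + z (P(T, z) = T + (-2 + z) = -2 + T + z)
-109*(-133) + P(8, -3) = -109*(-133) + (-2 + 8 - 3) = 14497 + 3 = 14500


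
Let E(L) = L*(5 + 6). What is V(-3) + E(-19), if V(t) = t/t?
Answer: -208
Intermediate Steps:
E(L) = 11*L (E(L) = L*11 = 11*L)
V(t) = 1
V(-3) + E(-19) = 1 + 11*(-19) = 1 - 209 = -208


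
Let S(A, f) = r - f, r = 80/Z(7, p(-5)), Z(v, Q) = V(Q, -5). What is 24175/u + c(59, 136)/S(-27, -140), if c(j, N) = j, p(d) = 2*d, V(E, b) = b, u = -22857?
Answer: -1649137/2834268 ≈ -0.58186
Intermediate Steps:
Z(v, Q) = -5
r = -16 (r = 80/(-5) = 80*(-⅕) = -16)
S(A, f) = -16 - f
24175/u + c(59, 136)/S(-27, -140) = 24175/(-22857) + 59/(-16 - 1*(-140)) = 24175*(-1/22857) + 59/(-16 + 140) = -24175/22857 + 59/124 = -1649137/2834268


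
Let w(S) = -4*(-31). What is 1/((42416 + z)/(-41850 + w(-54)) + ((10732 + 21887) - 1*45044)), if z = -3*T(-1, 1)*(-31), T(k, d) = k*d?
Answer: -41726/518487873 ≈ -8.0476e-5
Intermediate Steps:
T(k, d) = d*k
w(S) = 124
z = -93 (z = -3*(-1)*(-31) = 3*(-31) = -93)
1/((42416 + z)/(-41850 + w(-54)) + ((10732 + 21887) - 1*45044)) = 1/((42416 - 93)/(-41850 + 124) + ((10732 + 21887) - 1*45044)) = 1/(42323/(-41726) + (32619 - 45044)) = 1/(42323*(-1/41726) - 12425) = 1/(-42323/41726 - 12425) = 1/(-518487873/41726) = -41726/518487873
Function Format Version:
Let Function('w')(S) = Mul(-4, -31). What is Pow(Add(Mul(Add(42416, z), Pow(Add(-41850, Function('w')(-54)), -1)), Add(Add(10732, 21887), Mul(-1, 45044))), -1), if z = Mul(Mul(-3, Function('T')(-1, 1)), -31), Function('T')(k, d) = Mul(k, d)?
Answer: Rational(-41726, 518487873) ≈ -8.0476e-5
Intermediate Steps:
Function('T')(k, d) = Mul(d, k)
Function('w')(S) = 124
z = -93 (z = Mul(Mul(-3, Mul(1, -1)), -31) = Mul(Mul(-3, -1), -31) = Mul(3, -31) = -93)
Pow(Add(Mul(Add(42416, z), Pow(Add(-41850, Function('w')(-54)), -1)), Add(Add(10732, 21887), Mul(-1, 45044))), -1) = Pow(Add(Mul(Add(42416, -93), Pow(Add(-41850, 124), -1)), Add(Add(10732, 21887), Mul(-1, 45044))), -1) = Pow(Add(Mul(42323, Pow(-41726, -1)), Add(32619, -45044)), -1) = Pow(Add(Mul(42323, Rational(-1, 41726)), -12425), -1) = Pow(Add(Rational(-42323, 41726), -12425), -1) = Pow(Rational(-518487873, 41726), -1) = Rational(-41726, 518487873)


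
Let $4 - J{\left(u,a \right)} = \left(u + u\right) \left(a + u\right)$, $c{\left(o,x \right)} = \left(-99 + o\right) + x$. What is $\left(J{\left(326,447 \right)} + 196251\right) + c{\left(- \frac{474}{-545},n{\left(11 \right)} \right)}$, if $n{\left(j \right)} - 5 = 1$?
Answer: $- \frac{167769056}{545} \approx -3.0783 \cdot 10^{5}$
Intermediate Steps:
$n{\left(j \right)} = 6$ ($n{\left(j \right)} = 5 + 1 = 6$)
$c{\left(o,x \right)} = -99 + o + x$
$J{\left(u,a \right)} = 4 - 2 u \left(a + u\right)$ ($J{\left(u,a \right)} = 4 - \left(u + u\right) \left(a + u\right) = 4 - 2 u \left(a + u\right)$)
$\left(J{\left(326,447 \right)} + 196251\right) + c{\left(- \frac{474}{-545},n{\left(11 \right)} \right)} = \left(\left(4 - 2 \cdot 326^{2} - 894 \cdot 326\right) + 196251\right) - \left(93 - \frac{474}{545}\right) = \left(\left(4 - 212552 - 291444\right) + 196251\right) - \frac{50211}{545} = \left(\left(4 - 212552 - 291444\right) + 196251\right) + \left(-99 + \frac{474}{545} + 6\right) = \left(-503992 + 196251\right) - \frac{50211}{545} = -307741 - \frac{50211}{545} = - \frac{167769056}{545}$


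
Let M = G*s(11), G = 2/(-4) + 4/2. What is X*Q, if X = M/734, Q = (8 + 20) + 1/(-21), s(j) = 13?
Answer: 7631/10276 ≈ 0.74260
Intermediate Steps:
G = 3/2 (G = 2*(-1/4) + 4*(1/2) = -1/2 + 2 = 3/2 ≈ 1.5000)
M = 39/2 (M = (3/2)*13 = 39/2 ≈ 19.500)
Q = 587/21 (Q = 28 - 1/21 = 587/21 ≈ 27.952)
X = 39/1468 (X = (39/2)/734 = (39/2)*(1/734) = 39/1468 ≈ 0.026567)
X*Q = (39/1468)*(587/21) = 7631/10276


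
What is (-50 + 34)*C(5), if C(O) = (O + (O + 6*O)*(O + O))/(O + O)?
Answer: -568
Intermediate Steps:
C(O) = (O + 14*O²)/(2*O) (C(O) = (O + (7*O)*(2*O))/((2*O)) = (O + 14*O²)*(1/(2*O)) = (O + 14*O²)/(2*O))
(-50 + 34)*C(5) = (-50 + 34)*(½ + 7*5) = -16*(½ + 35) = -16*71/2 = -568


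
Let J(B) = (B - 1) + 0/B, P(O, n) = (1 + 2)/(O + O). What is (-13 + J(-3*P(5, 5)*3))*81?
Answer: -13527/10 ≈ -1352.7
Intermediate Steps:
P(O, n) = 3/(2*O) (P(O, n) = 3/((2*O)) = 3*(1/(2*O)) = 3/(2*O))
J(B) = -1 + B (J(B) = (-1 + B) + 0 = -1 + B)
(-13 + J(-3*P(5, 5)*3))*81 = (-13 + (-1 - 9/(2*5)*3))*81 = (-13 + (-1 - 3*3/10*3))*81 = (-13 + (-1 - 9/10*3))*81 = (-13 + (-1 - 27/10))*81 = (-13 - 37/10)*81 = -167/10*81 = -13527/10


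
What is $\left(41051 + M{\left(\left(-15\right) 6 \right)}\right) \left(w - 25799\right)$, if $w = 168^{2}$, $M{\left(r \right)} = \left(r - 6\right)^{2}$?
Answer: $121897475$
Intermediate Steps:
$M{\left(r \right)} = \left(-6 + r\right)^{2}$
$w = 28224$
$\left(41051 + M{\left(\left(-15\right) 6 \right)}\right) \left(w - 25799\right) = \left(41051 + \left(-6 - 90\right)^{2}\right) \left(28224 - 25799\right) = \left(41051 + \left(-6 - 90\right)^{2}\right) 2425 = \left(41051 + \left(-96\right)^{2}\right) 2425 = \left(41051 + 9216\right) 2425 = 50267 \cdot 2425 = 121897475$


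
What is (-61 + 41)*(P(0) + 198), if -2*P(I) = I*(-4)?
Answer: -3960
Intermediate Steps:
P(I) = 2*I (P(I) = -I*(-4)/2 = -(-2)*I = 2*I)
(-61 + 41)*(P(0) + 198) = (-61 + 41)*(2*0 + 198) = -20*(0 + 198) = -20*198 = -3960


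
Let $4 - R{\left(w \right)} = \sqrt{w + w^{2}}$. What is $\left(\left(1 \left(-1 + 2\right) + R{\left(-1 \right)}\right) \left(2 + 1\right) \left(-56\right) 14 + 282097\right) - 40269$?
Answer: $230068$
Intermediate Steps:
$R{\left(w \right)} = 4 - \sqrt{w + w^{2}}$
$\left(\left(1 \left(-1 + 2\right) + R{\left(-1 \right)}\right) \left(2 + 1\right) \left(-56\right) 14 + 282097\right) - 40269 = \left(\left(1 \left(-1 + 2\right) + \left(4 - \sqrt{- (1 - 1)}\right)\right) \left(2 + 1\right) \left(-56\right) 14 + 282097\right) - 40269 = \left(\left(1 \cdot 1 + \left(4 - \sqrt{\left(-1\right) 0}\right)\right) 3 \left(-56\right) 14 + 282097\right) - 40269 = \left(\left(1 + \left(4 - \sqrt{0}\right)\right) 3 \left(-56\right) 14 + 282097\right) - 40269 = \left(\left(1 + \left(4 - 0\right)\right) 3 \left(-56\right) 14 + 282097\right) - 40269 = \left(\left(1 + \left(4 + 0\right)\right) 3 \left(-56\right) 14 + 282097\right) - 40269 = \left(\left(1 + 4\right) 3 \left(-56\right) 14 + 282097\right) - 40269 = \left(5 \cdot 3 \left(-56\right) 14 + 282097\right) - 40269 = \left(15 \left(-56\right) 14 + 282097\right) - 40269 = \left(\left(-840\right) 14 + 282097\right) - 40269 = \left(-11760 + 282097\right) - 40269 = 270337 - 40269 = 230068$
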